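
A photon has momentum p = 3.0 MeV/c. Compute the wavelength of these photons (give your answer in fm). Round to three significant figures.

First convert: p = 3.0 MeV/c = 1.6033e-21 kg·m/s.
Apply λ = h/p: λ = 4.133e-13 m.
Converting to fm: λ = 413.3 fm ≈ 413 fm.

413 fm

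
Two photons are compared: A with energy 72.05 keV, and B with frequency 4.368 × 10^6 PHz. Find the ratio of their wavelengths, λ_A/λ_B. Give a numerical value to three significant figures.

251

λ_A = 1.721 × 10^-11 m (from energy = 72.05 keV, via λ = hc/E).
λ_B = 6.863 × 10^-14 m (from frequency = 4.368 × 10^6 PHz, via λ = c/f).
Ratio = 1.721 × 10^-11 / 6.863 × 10^-14 = 251.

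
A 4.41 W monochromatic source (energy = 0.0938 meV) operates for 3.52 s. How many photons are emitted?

Total energy: E_total = P·t = 4.41 × 3.52 = 15.52 J.
Per-photon energy: E = 1.503 × 10^-23 J.
N = E_total / E_photon = 1.03 × 10^24.

1.03 × 10^24 photons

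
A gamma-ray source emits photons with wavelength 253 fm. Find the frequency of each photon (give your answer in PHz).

1.18e6 PHz

(c = 2.99792458e8 m/s.)
In SI units: λ = 253 fm = 2.53e-13 m.
The photon relation is f = c/λ, giving f = 1.185e21 Hz.
Converting to PHz: f = 1.185e6 PHz ≈ 1.18e6 PHz.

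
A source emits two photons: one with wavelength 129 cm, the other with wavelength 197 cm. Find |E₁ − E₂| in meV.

Using E = hc/λ: E₁ = 1.540·10^-25 J, E₂ = 1.008·10^-25 J.
|ΔE| = |1.540·10^-25 − 1.008·10^-25| = 5.32·10^-26 J = 3.32·10^-4 meV.

3.32·10^-4 meV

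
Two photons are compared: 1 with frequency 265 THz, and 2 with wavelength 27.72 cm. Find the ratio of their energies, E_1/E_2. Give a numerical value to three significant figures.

2.45e5

E_1 = 1.756e-19 J (from frequency = 265 THz, via E = hf).
E_2 = 7.166e-25 J (from wavelength = 27.72 cm, via E = hc/λ).
Ratio = 1.756e-19 / 7.166e-25 = 2.45e5.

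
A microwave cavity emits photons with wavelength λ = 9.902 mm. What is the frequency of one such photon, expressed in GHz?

30.3 GHz

Convert to SI: λ = 9.902 mm = 0.009902 m.
Apply f = c/λ: f = 3.028e10 Hz.
Converting to GHz: f = 30.28 GHz ≈ 30.3 GHz.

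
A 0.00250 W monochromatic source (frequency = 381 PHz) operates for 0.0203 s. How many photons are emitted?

Total energy: E_total = P·t = 0.00250 × 0.0203 = 5.075 × 10^-5 J.
Per-photon energy: E = 2.525 × 10^-16 J.
N = E_total / E_photon = 2.01 × 10^11.

2.01 × 10^11 photons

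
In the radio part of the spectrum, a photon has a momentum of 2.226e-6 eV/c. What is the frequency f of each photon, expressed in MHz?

538 MHz

(h = 6.62607015e-34 J·s, c = 2.99792458e8 m/s, 1 eV = 1.602176634e-19 J.)
First convert: p = 2.226e-6 eV/c = 1.1896e-33 kg·m/s.
Apply f = pc/h: f = 5.382e8 Hz.
Converting to MHz: f = 538.2 MHz ≈ 538 MHz.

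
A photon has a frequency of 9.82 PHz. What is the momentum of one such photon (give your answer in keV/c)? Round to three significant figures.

0.0406 keV/c

Use h = 6.62607015e-34 J·s, c = 2.99792458e8 m/s, 1 eV = 1.602176634e-19 J.
Convert to SI: f = 9.82 PHz = 9.82e15 Hz.
Since p = hf/c for a photon, p = 2.170e-26 kg·m/s.
Converting to keV/c: p = 0.04061 keV/c ≈ 0.0406 keV/c.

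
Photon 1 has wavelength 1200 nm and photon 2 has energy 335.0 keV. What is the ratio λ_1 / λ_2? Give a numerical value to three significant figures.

λ_1 = 1.200 × 10^-6 m (from wavelength = 1200 nm, via λ given directly).
λ_2 = 3.701 × 10^-12 m (from energy = 335.0 keV, via λ = hc/E).
Ratio = 1.200 × 10^-6 / 3.701 × 10^-12 = 3.24 × 10^5.

3.24 × 10^5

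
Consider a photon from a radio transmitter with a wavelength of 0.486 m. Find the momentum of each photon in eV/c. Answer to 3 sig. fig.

Apply p = h/λ: p = 1.363e-33 kg·m/s.
Converting to eV/c: p = 2.551e-6 eV/c ≈ 2.55e-6 eV/c.

2.55e-6 eV/c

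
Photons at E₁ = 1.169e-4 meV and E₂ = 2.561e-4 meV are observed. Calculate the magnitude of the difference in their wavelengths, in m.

Using λ = hc/E: λ₁ = 10.606 m, λ₂ = 4.8412 m.
|Δλ| = |10.606 − 4.8412| = 5.76 m.

5.76 m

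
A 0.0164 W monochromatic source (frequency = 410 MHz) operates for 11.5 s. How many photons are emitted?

Total energy: E_total = P·t = 0.0164 × 11.5 = 0.1886 J.
Per-photon energy: E = 2.717 × 10^-25 J.
N = E_total / E_photon = 6.94 × 10^23.

6.94 × 10^23 photons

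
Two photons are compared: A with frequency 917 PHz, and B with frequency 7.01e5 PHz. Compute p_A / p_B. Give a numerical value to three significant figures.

p_A = 2.027e-24 kg·m/s (from frequency = 917 PHz, via p = hf/c).
p_B = 1.549e-21 kg·m/s (from frequency = 7.01e5 PHz, via p = hf/c).
Ratio = 2.027e-24 / 1.549e-21 = 1.31e-3.

1.31e-3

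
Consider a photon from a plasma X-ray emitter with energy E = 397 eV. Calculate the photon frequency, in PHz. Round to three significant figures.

96.0 PHz

Use h = 6.62607015·10^-34 J·s, 1 eV = 1.602176634·10^-19 J.
Convert to SI: E = 397 eV = 6.3606·10^-17 J.
The photon relation is f = E/h, giving f = 9.599·10^16 Hz.
Converting to PHz: f = 95.99 PHz ≈ 96.0 PHz.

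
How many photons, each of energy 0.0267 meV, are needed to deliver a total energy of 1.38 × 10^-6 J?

3.23 × 10^17 photons

Per-photon energy: E = 4.278 × 10^-24 J (from energy = 0.0267 meV).
N = E_total / E_photon = 1.38 × 10^-6 J / 4.278 × 10^-24 J = 3.23 × 10^17.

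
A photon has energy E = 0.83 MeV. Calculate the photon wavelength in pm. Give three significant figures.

1.49 pm

In SI units: E = 0.83 MeV = 1.3298e-13 J.
The photon relation is λ = hc/E, giving λ = 1.494e-12 m.
Converting to pm: λ = 1.494 pm ≈ 1.49 pm.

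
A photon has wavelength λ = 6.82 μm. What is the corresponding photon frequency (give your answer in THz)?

(c = 2.99792458e8 m/s.)
Convert to SI: λ = 6.82 μm = 6.82e-6 m.
Since f = c/λ for a photon, f = 4.396e13 Hz.
Converting to THz: f = 43.96 THz ≈ 44.0 THz.

44.0 THz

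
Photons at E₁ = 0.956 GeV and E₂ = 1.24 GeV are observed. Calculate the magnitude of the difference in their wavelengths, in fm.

0.297 fm

Using λ = hc/E: λ₁ = 1.297e-15 m, λ₂ = 9.999e-16 m.
|Δλ| = |1.297e-15 − 9.999e-16| = 2.97e-16 m = 0.297 fm.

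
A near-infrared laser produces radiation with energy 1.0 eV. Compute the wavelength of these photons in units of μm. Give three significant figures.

Convert to SI: E = 1.0 eV = 1.6022e-19 J.
The photon relation is λ = hc/E, giving λ = 1.240e-6 m.
Converting to μm: λ = 1.240 μm ≈ 1.24 μm.

1.24 μm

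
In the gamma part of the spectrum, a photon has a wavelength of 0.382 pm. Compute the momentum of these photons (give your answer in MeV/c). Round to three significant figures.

Use h = 6.62607015e-34 J·s, c = 2.99792458e8 m/s, 1 eV = 1.602176634e-19 J.
First convert: λ = 0.382 pm = 3.82e-13 m.
Apply p = h/λ: p = 1.735e-21 kg·m/s.
Converting to MeV/c: p = 3.246 MeV/c ≈ 3.25 MeV/c.

3.25 MeV/c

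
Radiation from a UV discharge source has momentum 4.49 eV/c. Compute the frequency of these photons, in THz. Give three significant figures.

1090 THz

First convert: p = 4.49 eV/c = 2.3996 × 10^-27 kg·m/s.
Since f = pc/h for a photon, f = 1.086 × 10^15 Hz.
Converting to THz: f = 1086 THz ≈ 1090 THz.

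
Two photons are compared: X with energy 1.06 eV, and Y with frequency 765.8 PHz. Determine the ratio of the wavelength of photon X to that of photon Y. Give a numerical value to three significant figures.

2990

λ_X = 1.170e-6 m (from energy = 1.06 eV, via λ = hc/E).
λ_Y = 3.915e-10 m (from frequency = 765.8 PHz, via λ = c/f).
Ratio = 1.170e-6 / 3.915e-10 = 2990.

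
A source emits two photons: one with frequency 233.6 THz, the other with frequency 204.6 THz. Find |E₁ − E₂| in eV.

Using E = hf: E₁ = 1.5478 × 10^-19 J, E₂ = 1.3557 × 10^-19 J.
|ΔE| = |1.5478 × 10^-19 − 1.3557 × 10^-19| = 1.92 × 10^-20 J = 0.120 eV.

0.120 eV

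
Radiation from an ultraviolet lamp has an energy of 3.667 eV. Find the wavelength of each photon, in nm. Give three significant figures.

338 nm

Take h = 6.62607015 × 10^-34 J·s, c = 2.99792458 × 10^8 m/s, 1 eV = 1.602176634 × 10^-19 J.
First convert: E = 3.667 eV = 5.8752 × 10^-19 J.
For a photon λ = hc/E, so λ = 3.381 × 10^-7 m.
Converting to nm: λ = 338.1 nm ≈ 338 nm.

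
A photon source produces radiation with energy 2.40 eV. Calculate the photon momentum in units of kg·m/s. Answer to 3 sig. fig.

In SI units: E = 2.40 eV = 3.8452e-19 J.
Apply p = E/c: p = 1.283e-27 kg·m/s.
So p ≈ 1.28e-27 kg·m/s.

1.28e-27 kg·m/s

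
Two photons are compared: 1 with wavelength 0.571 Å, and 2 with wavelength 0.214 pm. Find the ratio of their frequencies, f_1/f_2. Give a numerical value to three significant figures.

f_1 = 5.250 × 10^18 Hz (from wavelength = 0.571 Å, via f = c/λ).
f_2 = 1.401 × 10^21 Hz (from wavelength = 0.214 pm, via f = c/λ).
Ratio = 5.250 × 10^18 / 1.401 × 10^21 = 3.75 × 10^-3.

3.75 × 10^-3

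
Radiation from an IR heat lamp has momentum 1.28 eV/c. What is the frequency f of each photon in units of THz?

Take h = 6.62607015e-34 J·s, c = 2.99792458e8 m/s, 1 eV = 1.602176634e-19 J.
In SI units: p = 1.28 eV/c = 6.8407e-28 kg·m/s.
Apply f = pc/h: f = 3.095e14 Hz.
Converting to THz: f = 309.5 THz ≈ 310 THz.

310 THz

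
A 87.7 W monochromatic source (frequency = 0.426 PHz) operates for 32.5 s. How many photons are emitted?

Total energy: E_total = P·t = 87.7 × 32.5 = 2850 J.
Per-photon energy: E = 2.823 × 10^-19 J.
N = E_total / E_photon = 1.01 × 10^22.

1.01 × 10^22 photons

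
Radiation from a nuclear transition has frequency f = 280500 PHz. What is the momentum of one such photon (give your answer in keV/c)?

Take h = 6.62607015·10^-34 J·s, c = 2.99792458·10^8 m/s, 1 eV = 1.602176634·10^-19 J.
In SI units: f = 280500 PHz = 2.805·10^20 Hz.
The photon relation is p = hf/c, giving p = 6.200·10^-22 kg·m/s.
Converting to keV/c: p = 1160 keV/c ≈ 1160 keV/c.

1160 keV/c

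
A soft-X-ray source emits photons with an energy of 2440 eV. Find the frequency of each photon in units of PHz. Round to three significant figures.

(h = 6.62607015e-34 J·s, 1 eV = 1.602176634e-19 J.)
First convert: E = 2440 eV = 3.9093e-16 J.
The photon relation is f = E/h, giving f = 5.900e17 Hz.
Converting to PHz: f = 590.0 PHz ≈ 590 PHz.

590 PHz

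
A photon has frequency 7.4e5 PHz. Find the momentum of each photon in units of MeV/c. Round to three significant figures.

3.06 MeV/c

Use h = 6.62607015e-34 J·s, c = 2.99792458e8 m/s, 1 eV = 1.602176634e-19 J.
In SI units: f = 7.4e5 PHz = 7.4e20 Hz.
Apply p = hf/c: p = 1.636e-21 kg·m/s.
Converting to MeV/c: p = 3.060 MeV/c ≈ 3.06 MeV/c.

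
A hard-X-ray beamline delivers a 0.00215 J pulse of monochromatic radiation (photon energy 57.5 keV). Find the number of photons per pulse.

Per-photon energy: E = 9.213e-15 J (from energy = 57.5 keV).
N = E_total / E_photon = 0.00215 J / 9.213e-15 J = 2.33e11.

2.33e11 photons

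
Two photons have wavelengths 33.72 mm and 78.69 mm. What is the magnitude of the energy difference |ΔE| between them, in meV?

Using E = hc/λ: E₁ = 5.8910 × 10^-24 J, E₂ = 2.5244 × 10^-24 J.
|ΔE| = |5.8910 × 10^-24 − 2.5244 × 10^-24| = 3.37 × 10^-24 J = 0.0210 meV.

0.0210 meV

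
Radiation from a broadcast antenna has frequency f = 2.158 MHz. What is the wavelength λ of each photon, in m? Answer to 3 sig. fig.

139 m

Use c = 2.99792458 × 10^8 m/s.
First convert: f = 2.158 MHz = 2.158 × 10^6 Hz.
Apply λ = c/f: λ = 138.9 m.
So λ ≈ 139 m.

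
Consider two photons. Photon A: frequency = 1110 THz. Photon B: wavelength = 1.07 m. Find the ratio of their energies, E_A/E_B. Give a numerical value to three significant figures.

3.96e6

E_A = 7.355e-19 J (from frequency = 1110 THz, via E = hf).
E_B = 1.856e-25 J (from wavelength = 1.07 m, via E = hc/λ).
Ratio = 7.355e-19 / 1.856e-25 = 3.96e6.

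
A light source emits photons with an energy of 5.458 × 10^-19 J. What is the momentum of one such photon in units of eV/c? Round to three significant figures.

(c = 2.99792458 × 10^8 m/s, 1 eV = 1.602176634 × 10^-19 J.)
The photon relation is p = E/c, giving p = 1.821 × 10^-27 kg·m/s.
Converting to eV/c: p = 3.407 eV/c ≈ 3.41 eV/c.

3.41 eV/c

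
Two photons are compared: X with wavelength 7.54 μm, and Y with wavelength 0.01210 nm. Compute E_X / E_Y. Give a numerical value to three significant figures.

E_X = 2.635·10^-20 J (from wavelength = 7.54 μm, via E = hc/λ).
E_Y = 1.642·10^-14 J (from wavelength = 0.01210 nm, via E = hc/λ).
Ratio = 2.635·10^-20 / 1.642·10^-14 = 1.60·10^-6.

1.60·10^-6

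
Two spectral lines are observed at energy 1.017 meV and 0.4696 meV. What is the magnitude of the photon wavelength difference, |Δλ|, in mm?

Using λ = hc/E: λ₁ = 0.0012191 m, λ₂ = 0.0026402 m.
|Δλ| = |0.0012191 − 0.0026402| = 0.00142 m = 1.42 mm.

1.42 mm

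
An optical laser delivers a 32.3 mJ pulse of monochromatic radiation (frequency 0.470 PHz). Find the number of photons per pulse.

1.04e17 photons

Per-photon energy: E = 3.114e-19 J (from frequency = 0.470 PHz).
N = E_total / E_photon = 0.0323 J / 3.114e-19 J = 1.04e17.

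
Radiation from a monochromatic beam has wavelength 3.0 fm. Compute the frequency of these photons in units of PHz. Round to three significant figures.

(c = 2.99792458 × 10^8 m/s.)
First convert: λ = 3.0 fm = 3.0 × 10^-15 m.
The photon relation is f = c/λ, giving f = 9.993 × 10^22 Hz.
Converting to PHz: f = 9.993 × 10^7 PHz ≈ 9.99 × 10^7 PHz.

9.99 × 10^7 PHz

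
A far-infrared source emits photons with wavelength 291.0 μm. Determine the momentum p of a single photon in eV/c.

4.26 × 10^-3 eV/c

Convert to SI: λ = 291.0 μm = 2.910 × 10^-4 m.
Apply p = h/λ: p = 2.277 × 10^-30 kg·m/s.
Converting to eV/c: p = 0.004261 eV/c ≈ 4.26 × 10^-3 eV/c.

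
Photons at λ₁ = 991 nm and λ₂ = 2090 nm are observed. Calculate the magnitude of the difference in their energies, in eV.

0.658 eV

Using E = hc/λ: E₁ = 2.004e-19 J, E₂ = 9.505e-20 J.
|ΔE| = |2.004e-19 − 9.505e-20| = 1.05e-19 J = 0.658 eV.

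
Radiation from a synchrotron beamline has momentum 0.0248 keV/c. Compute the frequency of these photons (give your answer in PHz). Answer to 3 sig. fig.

Use h = 6.62607015e-34 J·s, c = 2.99792458e8 m/s, 1 eV = 1.602176634e-19 J.
Convert to SI: p = 0.0248 keV/c = 1.3254e-26 kg·m/s.
The photon relation is f = pc/h, giving f = 5.997e15 Hz.
Converting to PHz: f = 5.997 PHz ≈ 6.00 PHz.

6.00 PHz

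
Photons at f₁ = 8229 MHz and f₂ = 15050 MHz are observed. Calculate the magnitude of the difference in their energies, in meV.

Using E = hf: E₁ = 5.4526e-24 J, E₂ = 9.9722e-24 J.
|ΔE| = |5.4526e-24 − 9.9722e-24| = 4.52e-24 J = 0.0282 meV.

0.0282 meV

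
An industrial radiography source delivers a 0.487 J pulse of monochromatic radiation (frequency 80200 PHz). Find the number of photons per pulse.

9.16 × 10^12 photons

Per-photon energy: E = 5.314 × 10^-14 J (from frequency = 80200 PHz).
N = E_total / E_photon = 0.487 J / 5.314 × 10^-14 J = 9.16 × 10^12.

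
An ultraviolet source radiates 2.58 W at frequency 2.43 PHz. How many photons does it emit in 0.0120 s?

Total energy: E_total = P·t = 2.58 × 0.0120 = 0.03096 J.
Per-photon energy: E = 1.610e-18 J.
N = E_total / E_photon = 1.92e16.

1.92e16 photons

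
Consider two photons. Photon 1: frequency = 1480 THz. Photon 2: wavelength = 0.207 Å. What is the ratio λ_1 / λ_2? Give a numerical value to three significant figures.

λ_1 = 2.026·10^-7 m (from frequency = 1480 THz, via λ = c/f).
λ_2 = 2.070·10^-11 m (from wavelength = 0.207 Å, via λ given directly).
Ratio = 2.026·10^-7 / 2.070·10^-11 = 9790.

9790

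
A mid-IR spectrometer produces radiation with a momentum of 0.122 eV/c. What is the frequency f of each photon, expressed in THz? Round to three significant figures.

(h = 6.62607015 × 10^-34 J·s, c = 2.99792458 × 10^8 m/s, 1 eV = 1.602176634 × 10^-19 J.)
Convert to SI: p = 0.122 eV/c = 6.5200 × 10^-29 kg·m/s.
Apply f = pc/h: f = 2.950 × 10^13 Hz.
Converting to THz: f = 29.50 THz ≈ 29.5 THz.

29.5 THz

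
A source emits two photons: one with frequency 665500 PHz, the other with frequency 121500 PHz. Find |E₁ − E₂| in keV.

2250 keV

Using E = hf: E₁ = 4.4096·10^-13 J, E₂ = 8.0507·10^-14 J.
|ΔE| = |4.4096·10^-13 − 8.0507·10^-14| = 3.60·10^-13 J = 2250 keV.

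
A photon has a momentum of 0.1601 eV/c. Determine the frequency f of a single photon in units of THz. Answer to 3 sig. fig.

In SI units: p = 0.1601 eV/c = 8.5562·10^-29 kg·m/s.
For a photon f = pc/h, so f = 3.871·10^13 Hz.
Converting to THz: f = 38.71 THz ≈ 38.7 THz.

38.7 THz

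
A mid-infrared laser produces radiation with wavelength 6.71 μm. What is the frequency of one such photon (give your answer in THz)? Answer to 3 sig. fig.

Convert to SI: λ = 6.71 μm = 6.71e-6 m.
Apply f = c/λ: f = 4.468e13 Hz.
Converting to THz: f = 44.68 THz ≈ 44.7 THz.

44.7 THz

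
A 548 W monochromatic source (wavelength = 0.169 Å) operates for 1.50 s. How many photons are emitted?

Total energy: E_total = P·t = 548 × 1.50 = 822.0 J.
Per-photon energy: E = 1.175e-14 J.
N = E_total / E_photon = 6.99e16.

6.99e16 photons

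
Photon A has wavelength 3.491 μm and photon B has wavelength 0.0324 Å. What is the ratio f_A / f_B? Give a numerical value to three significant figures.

f_A = 8.588 × 10^13 Hz (from wavelength = 3.491 μm, via f = c/λ).
f_B = 9.253 × 10^19 Hz (from wavelength = 0.0324 Å, via f = c/λ).
Ratio = 8.588 × 10^13 / 9.253 × 10^19 = 9.28 × 10^-7.

9.28 × 10^-7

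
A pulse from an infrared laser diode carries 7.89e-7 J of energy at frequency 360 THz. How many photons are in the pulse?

3.31e12 photons

Per-photon energy: E = 2.385e-19 J (from frequency = 360 THz).
N = E_total / E_photon = 7.89e-7 J / 2.385e-19 J = 3.31e12.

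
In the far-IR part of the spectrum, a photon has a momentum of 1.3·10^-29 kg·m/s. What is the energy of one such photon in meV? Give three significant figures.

(c = 2.99792458·10^8 m/s, 1 eV = 1.602176634·10^-19 J.)
Since E = pc for a photon, E = 3.897·10^-21 J.
Converting to meV: E = 24.33 meV ≈ 24.3 meV.

24.3 meV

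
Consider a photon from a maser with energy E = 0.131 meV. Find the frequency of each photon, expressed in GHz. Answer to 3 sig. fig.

Use h = 6.62607015 × 10^-34 J·s, 1 eV = 1.602176634 × 10^-19 J.
Convert to SI: E = 0.131 meV = 2.0989 × 10^-23 J.
For a photon f = E/h, so f = 3.168 × 10^10 Hz.
Converting to GHz: f = 31.68 GHz ≈ 31.7 GHz.

31.7 GHz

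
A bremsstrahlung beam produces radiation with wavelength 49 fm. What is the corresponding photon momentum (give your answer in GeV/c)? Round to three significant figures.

In SI units: λ = 49 fm = 4.9·10^-14 m.
Apply p = h/λ: p = 1.352·10^-20 kg·m/s.
Converting to GeV/c: p = 0.02530 GeV/c ≈ 0.0253 GeV/c.

0.0253 GeV/c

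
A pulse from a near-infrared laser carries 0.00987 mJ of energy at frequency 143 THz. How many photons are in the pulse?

Per-photon energy: E = 9.475 × 10^-20 J (from frequency = 143 THz).
N = E_total / E_photon = 9.87 × 10^-6 J / 9.475 × 10^-20 J = 1.04 × 10^14.

1.04 × 10^14 photons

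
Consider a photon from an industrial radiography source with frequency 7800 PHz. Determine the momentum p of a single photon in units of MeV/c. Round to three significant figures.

0.0323 MeV/c

Take h = 6.62607015·10^-34 J·s, c = 2.99792458·10^8 m/s, 1 eV = 1.602176634·10^-19 J.
First convert: f = 7800 PHz = 7.8·10^18 Hz.
The photon relation is p = hf/c, giving p = 1.724·10^-23 kg·m/s.
Converting to MeV/c: p = 0.03226 MeV/c ≈ 0.0323 MeV/c.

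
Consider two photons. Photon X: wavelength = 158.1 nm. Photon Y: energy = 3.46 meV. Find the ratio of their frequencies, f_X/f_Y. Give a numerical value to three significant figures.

f_X = 1.896e15 Hz (from wavelength = 158.1 nm, via f = c/λ).
f_Y = 8.366e11 Hz (from energy = 3.46 meV, via f = E/h).
Ratio = 1.896e15 / 8.366e11 = 2270.

2270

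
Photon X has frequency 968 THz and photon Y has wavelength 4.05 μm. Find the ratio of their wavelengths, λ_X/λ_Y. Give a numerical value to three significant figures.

λ_X = 3.097e-7 m (from frequency = 968 THz, via λ = c/f).
λ_Y = 4.050e-6 m (from wavelength = 4.05 μm, via λ given directly).
Ratio = 3.097e-7 / 4.050e-6 = 0.0765.

0.0765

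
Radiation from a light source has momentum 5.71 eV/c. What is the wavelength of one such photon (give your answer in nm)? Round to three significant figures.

217 nm

Convert to SI: p = 5.71 eV/c = 3.0516 × 10^-27 kg·m/s.
Since λ = h/p for a photon, λ = 2.171 × 10^-7 m.
Converting to nm: λ = 217.1 nm ≈ 217 nm.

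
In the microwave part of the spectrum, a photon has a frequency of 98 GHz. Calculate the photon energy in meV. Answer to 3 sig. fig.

Take h = 6.62607015e-34 J·s, 1 eV = 1.602176634e-19 J.
In SI units: f = 98 GHz = 9.8e10 Hz.
Apply E = hf: E = 6.494e-23 J.
Converting to meV: E = 0.4053 meV ≈ 0.405 meV.

0.405 meV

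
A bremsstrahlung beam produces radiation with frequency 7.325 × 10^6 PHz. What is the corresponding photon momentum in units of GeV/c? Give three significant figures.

0.0303 GeV/c

In SI units: f = 7.325 × 10^6 PHz = 7.325 × 10^21 Hz.
Since p = hf/c for a photon, p = 1.619 × 10^-20 kg·m/s.
Converting to GeV/c: p = 0.03029 GeV/c ≈ 0.0303 GeV/c.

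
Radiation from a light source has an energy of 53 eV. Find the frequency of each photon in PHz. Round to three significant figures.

12.8 PHz

Take h = 6.62607015·10^-34 J·s, 1 eV = 1.602176634·10^-19 J.
In SI units: E = 53 eV = 8.4915·10^-18 J.
Since f = E/h for a photon, f = 1.282·10^16 Hz.
Converting to PHz: f = 12.82 PHz ≈ 12.8 PHz.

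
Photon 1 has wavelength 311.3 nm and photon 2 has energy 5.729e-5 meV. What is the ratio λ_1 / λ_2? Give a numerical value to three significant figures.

1.44e-8

λ_1 = 3.113e-7 m (from wavelength = 311.3 nm, via λ given directly).
λ_2 = 21.64 m (from energy = 5.729e-5 meV, via λ = hc/E).
Ratio = 3.113e-7 / 21.64 = 1.44e-8.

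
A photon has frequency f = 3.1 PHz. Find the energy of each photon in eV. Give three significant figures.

12.8 eV

Take h = 6.62607015 × 10^-34 J·s, 1 eV = 1.602176634 × 10^-19 J.
In SI units: f = 3.1 PHz = 3.1 × 10^15 Hz.
Apply E = hf: E = 2.054 × 10^-18 J.
Converting to eV: E = 12.82 eV ≈ 12.8 eV.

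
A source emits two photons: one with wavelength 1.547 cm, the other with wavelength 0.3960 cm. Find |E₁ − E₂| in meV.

0.233 meV

Using E = hc/λ: E₁ = 1.2841e-23 J, E₂ = 5.0163e-23 J.
|ΔE| = |1.2841e-23 − 5.0163e-23| = 3.73e-23 J = 0.233 meV.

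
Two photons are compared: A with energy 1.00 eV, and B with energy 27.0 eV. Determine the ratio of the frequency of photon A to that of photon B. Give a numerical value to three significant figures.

0.0370

f_A = 2.418 × 10^14 Hz (from energy = 1.00 eV, via f = E/h).
f_B = 6.529 × 10^15 Hz (from energy = 27.0 eV, via f = E/h).
Ratio = 2.418 × 10^14 / 6.529 × 10^15 = 0.0370.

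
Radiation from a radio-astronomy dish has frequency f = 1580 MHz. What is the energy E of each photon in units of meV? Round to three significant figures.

6.53 × 10^-3 meV

In SI units: f = 1580 MHz = 1.58 × 10^9 Hz.
Apply E = hf: E = 1.047 × 10^-24 J.
Converting to meV: E = 0.006534 meV ≈ 6.53 × 10^-3 meV.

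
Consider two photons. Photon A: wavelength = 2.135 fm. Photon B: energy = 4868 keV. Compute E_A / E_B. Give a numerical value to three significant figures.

E_A = 9.304 × 10^-11 J (from wavelength = 2.135 fm, via E = hc/λ).
E_B = 7.799 × 10^-13 J (from energy = 4868 keV, via E given directly).
Ratio = 9.304 × 10^-11 / 7.799 × 10^-13 = 119.

119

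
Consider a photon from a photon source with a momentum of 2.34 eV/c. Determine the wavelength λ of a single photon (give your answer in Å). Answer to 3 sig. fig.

5300 Å

Take h = 6.62607015e-34 J·s, c = 2.99792458e8 m/s, 1 eV = 1.602176634e-19 J.
Convert to SI: p = 2.34 eV/c = 1.2506e-27 kg·m/s.
Since λ = h/p for a photon, λ = 5.298e-7 m.
Converting to Å: λ = 5298 Å ≈ 5300 Å.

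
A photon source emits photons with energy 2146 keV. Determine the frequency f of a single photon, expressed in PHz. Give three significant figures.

5.19 × 10^5 PHz

Convert to SI: E = 2146 keV = 3.4383 × 10^-13 J.
Since f = E/h for a photon, f = 5.189 × 10^20 Hz.
Converting to PHz: f = 518900 PHz ≈ 5.19 × 10^5 PHz.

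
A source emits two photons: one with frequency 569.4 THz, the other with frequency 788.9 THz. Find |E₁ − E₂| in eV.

Using E = hf: E₁ = 3.7729e-19 J, E₂ = 5.2273e-19 J.
|ΔE| = |3.7729e-19 − 5.2273e-19| = 1.45e-19 J = 0.908 eV.

0.908 eV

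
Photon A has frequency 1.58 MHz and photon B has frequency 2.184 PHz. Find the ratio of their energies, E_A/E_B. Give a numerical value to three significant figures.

E_A = 1.047e-27 J (from frequency = 1.58 MHz, via E = hf).
E_B = 1.447e-18 J (from frequency = 2.184 PHz, via E = hf).
Ratio = 1.047e-27 / 1.447e-18 = 7.23e-10.

7.23e-10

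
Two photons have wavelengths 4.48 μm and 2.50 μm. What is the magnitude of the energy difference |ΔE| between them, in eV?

Using E = hc/λ: E₁ = 4.434·10^-20 J, E₂ = 7.946·10^-20 J.
|ΔE| = |4.434·10^-20 − 7.946·10^-20| = 3.51·10^-20 J = 0.219 eV.

0.219 eV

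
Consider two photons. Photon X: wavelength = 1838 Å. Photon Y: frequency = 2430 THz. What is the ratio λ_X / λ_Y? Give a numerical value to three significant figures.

1.49

λ_X = 1.838 × 10^-7 m (from wavelength = 1838 Å, via λ given directly).
λ_Y = 1.234 × 10^-7 m (from frequency = 2430 THz, via λ = c/f).
Ratio = 1.838 × 10^-7 / 1.234 × 10^-7 = 1.49.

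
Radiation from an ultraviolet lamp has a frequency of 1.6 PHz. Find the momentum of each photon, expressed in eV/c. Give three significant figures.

Take h = 6.62607015 × 10^-34 J·s, c = 2.99792458 × 10^8 m/s, 1 eV = 1.602176634 × 10^-19 J.
First convert: f = 1.6 PHz = 1.6 × 10^15 Hz.
Since p = hf/c for a photon, p = 3.536 × 10^-27 kg·m/s.
Converting to eV/c: p = 6.617 eV/c ≈ 6.62 eV/c.

6.62 eV/c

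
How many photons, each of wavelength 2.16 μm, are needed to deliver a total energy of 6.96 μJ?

Per-photon energy: E = 9.197 × 10^-20 J (from wavelength = 2.16 μm).
N = E_total / E_photon = 6.96 × 10^-6 J / 9.197 × 10^-20 J = 7.57 × 10^13.

7.57 × 10^13 photons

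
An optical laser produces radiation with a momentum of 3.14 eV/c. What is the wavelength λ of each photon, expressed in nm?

(h = 6.62607015·10^-34 J·s, c = 2.99792458·10^8 m/s, 1 eV = 1.602176634·10^-19 J.)
First convert: p = 3.14 eV/c = 1.6781·10^-27 kg·m/s.
For a photon λ = h/p, so λ = 3.949·10^-7 m.
Converting to nm: λ = 394.9 nm ≈ 395 nm.

395 nm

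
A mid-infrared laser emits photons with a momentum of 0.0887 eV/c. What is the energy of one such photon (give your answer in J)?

(c = 2.99792458e8 m/s, 1 eV = 1.602176634e-19 J.)
In SI units: p = 0.0887 eV/c = 4.7404e-29 kg·m/s.
Apply E = pc: E = 1.421e-20 J.
So E ≈ 1.42e-20 J.

1.42e-20 J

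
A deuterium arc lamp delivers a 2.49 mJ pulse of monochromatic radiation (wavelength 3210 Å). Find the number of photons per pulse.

4.02e15 photons

Per-photon energy: E = 6.188e-19 J (from wavelength = 3210 Å).
N = E_total / E_photon = 0.00249 J / 6.188e-19 J = 4.02e15.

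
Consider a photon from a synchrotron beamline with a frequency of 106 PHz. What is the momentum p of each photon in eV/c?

438 eV/c

Convert to SI: f = 106 PHz = 1.06e17 Hz.
Apply p = hf/c: p = 2.343e-25 kg·m/s.
Converting to eV/c: p = 438.4 eV/c ≈ 438 eV/c.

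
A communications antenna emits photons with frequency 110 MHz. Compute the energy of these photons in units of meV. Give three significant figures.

4.55e-4 meV

Use h = 6.62607015e-34 J·s, 1 eV = 1.602176634e-19 J.
In SI units: f = 110 MHz = 1.1e8 Hz.
The photon relation is E = hf, giving E = 7.289e-26 J.
Converting to meV: E = 4.549e-4 meV ≈ 4.55e-4 meV.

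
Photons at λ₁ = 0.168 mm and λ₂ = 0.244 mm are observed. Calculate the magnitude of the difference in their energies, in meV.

Using E = hc/λ: E₁ = 1.182·10^-21 J, E₂ = 8.141·10^-22 J.
|ΔE| = |1.182·10^-21 − 8.141·10^-22| = 3.68·10^-22 J = 2.30 meV.

2.30 meV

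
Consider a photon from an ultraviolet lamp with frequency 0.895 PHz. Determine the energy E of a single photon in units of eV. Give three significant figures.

3.70 eV

First convert: f = 0.895 PHz = 8.95e14 Hz.
The photon relation is E = hf, giving E = 5.930e-19 J.
Converting to eV: E = 3.701 eV ≈ 3.70 eV.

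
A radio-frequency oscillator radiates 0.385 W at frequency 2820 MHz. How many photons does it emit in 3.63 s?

Total energy: E_total = P·t = 0.385 × 3.63 = 1.398 J.
Per-photon energy: E = 1.869e-24 J.
N = E_total / E_photon = 7.48e23.

7.48e23 photons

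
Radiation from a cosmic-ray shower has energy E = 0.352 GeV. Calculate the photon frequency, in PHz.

8.51e7 PHz

Convert to SI: E = 0.352 GeV = 5.6397e-11 J.
Apply f = E/h: f = 8.511e22 Hz.
Converting to PHz: f = 8.511e7 PHz ≈ 8.51e7 PHz.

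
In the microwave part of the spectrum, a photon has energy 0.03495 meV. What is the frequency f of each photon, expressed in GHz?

First convert: E = 0.03495 meV = 5.5996 × 10^-24 J.
The photon relation is f = E/h, giving f = 8.451 × 10^9 Hz.
Converting to GHz: f = 8.451 GHz ≈ 8.45 GHz.

8.45 GHz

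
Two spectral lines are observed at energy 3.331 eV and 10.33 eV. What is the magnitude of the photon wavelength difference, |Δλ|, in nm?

252 nm

Using λ = hc/E: λ₁ = 3.7221 × 10^-7 m, λ₂ = 1.2002 × 10^-7 m.
|Δλ| = |3.7221 × 10^-7 − 1.2002 × 10^-7| = 2.52 × 10^-7 m = 252 nm.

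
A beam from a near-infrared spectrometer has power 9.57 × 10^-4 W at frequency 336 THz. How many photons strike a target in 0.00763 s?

3.28 × 10^13 photons

Total energy: E_total = P·t = 9.57 × 10^-4 × 0.00763 = 7.302 × 10^-6 J.
Per-photon energy: E = 2.226 × 10^-19 J.
N = E_total / E_photon = 3.28 × 10^13.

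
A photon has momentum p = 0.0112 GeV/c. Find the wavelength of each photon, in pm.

Convert to SI: p = 0.0112 GeV/c = 5.9856 × 10^-21 kg·m/s.
The photon relation is λ = h/p, giving λ = 1.107 × 10^-13 m.
Converting to pm: λ = 0.1107 pm ≈ 0.111 pm.

0.111 pm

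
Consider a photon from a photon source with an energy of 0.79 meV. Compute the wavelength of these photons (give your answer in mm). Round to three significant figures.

First convert: E = 0.79 meV = 1.2657e-22 J.
For a photon λ = hc/E, so λ = 0.001569 m.
Converting to mm: λ = 1.569 mm ≈ 1.57 mm.

1.57 mm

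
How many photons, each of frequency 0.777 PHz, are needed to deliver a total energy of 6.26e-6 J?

Per-photon energy: E = 5.148e-19 J (from frequency = 0.777 PHz).
N = E_total / E_photon = 6.26e-6 J / 5.148e-19 J = 1.22e13.

1.22e13 photons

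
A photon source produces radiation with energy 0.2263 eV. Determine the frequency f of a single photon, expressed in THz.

(h = 6.62607015·10^-34 J·s, 1 eV = 1.602176634·10^-19 J.)
Convert to SI: E = 0.2263 eV = 3.6257·10^-20 J.
The photon relation is f = E/h, giving f = 5.472·10^13 Hz.
Converting to THz: f = 54.72 THz ≈ 54.7 THz.

54.7 THz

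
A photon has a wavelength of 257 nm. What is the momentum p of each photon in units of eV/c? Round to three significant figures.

Take h = 6.62607015e-34 J·s, c = 2.99792458e8 m/s, 1 eV = 1.602176634e-19 J.
In SI units: λ = 257 nm = 2.57e-7 m.
For a photon p = h/λ, so p = 2.578e-27 kg·m/s.
Converting to eV/c: p = 4.824 eV/c ≈ 4.82 eV/c.

4.82 eV/c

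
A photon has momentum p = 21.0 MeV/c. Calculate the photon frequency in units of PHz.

In SI units: p = 21.0 MeV/c = 1.1223 × 10^-20 kg·m/s.
For a photon f = pc/h, so f = 5.078 × 10^21 Hz.
Converting to PHz: f = 5.078 × 10^6 PHz ≈ 5.08 × 10^6 PHz.

5.08 × 10^6 PHz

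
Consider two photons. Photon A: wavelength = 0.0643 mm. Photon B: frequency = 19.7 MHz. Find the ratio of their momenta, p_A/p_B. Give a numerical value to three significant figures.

p_A = 1.030 × 10^-29 kg·m/s (from wavelength = 0.0643 mm, via p = h/λ).
p_B = 4.354 × 10^-35 kg·m/s (from frequency = 19.7 MHz, via p = hf/c).
Ratio = 1.030 × 10^-29 / 4.354 × 10^-35 = 2.37 × 10^5.

2.37 × 10^5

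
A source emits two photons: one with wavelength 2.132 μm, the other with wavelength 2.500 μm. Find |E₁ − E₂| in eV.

Using E = hc/λ: E₁ = 9.3173 × 10^-20 J, E₂ = 7.9458 × 10^-20 J.
|ΔE| = |9.3173 × 10^-20 − 7.9458 × 10^-20| = 1.37 × 10^-20 J = 0.0856 eV.

0.0856 eV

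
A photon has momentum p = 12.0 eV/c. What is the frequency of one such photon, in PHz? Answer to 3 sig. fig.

Convert to SI: p = 12.0 eV/c = 6.4131e-27 kg·m/s.
Since f = pc/h for a photon, f = 2.902e15 Hz.
Converting to PHz: f = 2.902 PHz ≈ 2.90 PHz.

2.90 PHz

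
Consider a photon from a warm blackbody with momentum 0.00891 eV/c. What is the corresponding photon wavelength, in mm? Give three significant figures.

Take h = 6.62607015·10^-34 J·s, c = 2.99792458·10^8 m/s, 1 eV = 1.602176634·10^-19 J.
Convert to SI: p = 0.00891 eV/c = 4.7618·10^-30 kg·m/s.
For a photon λ = h/p, so λ = 1.392·10^-4 m.
Converting to mm: λ = 0.1392 mm ≈ 0.139 mm.

0.139 mm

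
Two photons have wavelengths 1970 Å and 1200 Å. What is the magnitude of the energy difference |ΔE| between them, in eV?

Using E = hc/λ: E₁ = 1.0083 × 10^-18 J, E₂ = 1.6554 × 10^-18 J.
|ΔE| = |1.0083 × 10^-18 − 1.6554 × 10^-18| = 6.47 × 10^-19 J = 4.04 eV.

4.04 eV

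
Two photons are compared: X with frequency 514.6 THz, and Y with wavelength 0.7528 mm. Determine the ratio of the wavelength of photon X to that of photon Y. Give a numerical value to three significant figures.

λ_X = 5.826·10^-7 m (from frequency = 514.6 THz, via λ = c/f).
λ_Y = 7.528·10^-4 m (from wavelength = 0.7528 mm, via λ given directly).
Ratio = 5.826·10^-7 / 7.528·10^-4 = 7.74·10^-4.

7.74·10^-4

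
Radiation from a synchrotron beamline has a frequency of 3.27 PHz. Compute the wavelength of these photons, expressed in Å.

Convert to SI: f = 3.27 PHz = 3.27·10^15 Hz.
Apply λ = c/f: λ = 9.168·10^-8 m.
Converting to Å: λ = 916.8 Å ≈ 917 Å.

917 Å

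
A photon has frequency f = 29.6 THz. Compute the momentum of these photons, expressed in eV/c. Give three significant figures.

0.122 eV/c

First convert: f = 29.6 THz = 2.96·10^13 Hz.
Since p = hf/c for a photon, p = 6.542·10^-29 kg·m/s.
Converting to eV/c: p = 0.1224 eV/c ≈ 0.122 eV/c.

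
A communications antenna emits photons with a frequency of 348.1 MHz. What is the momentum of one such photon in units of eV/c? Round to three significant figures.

1.44 × 10^-6 eV/c

(h = 6.62607015 × 10^-34 J·s, c = 2.99792458 × 10^8 m/s, 1 eV = 1.602176634 × 10^-19 J.)
First convert: f = 348.1 MHz = 3.481 × 10^8 Hz.
Apply p = hf/c: p = 7.694 × 10^-34 kg·m/s.
Converting to eV/c: p = 1.440 × 10^-6 eV/c ≈ 1.44 × 10^-6 eV/c.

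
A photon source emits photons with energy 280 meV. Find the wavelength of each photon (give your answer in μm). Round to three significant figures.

First convert: E = 280 meV = 4.4861e-20 J.
The photon relation is λ = hc/E, giving λ = 4.428e-6 m.
Converting to μm: λ = 4.428 μm ≈ 4.43 μm.

4.43 μm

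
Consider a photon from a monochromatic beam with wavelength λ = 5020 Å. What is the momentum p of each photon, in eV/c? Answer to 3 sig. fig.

2.47 eV/c

Use h = 6.62607015·10^-34 J·s, c = 2.99792458·10^8 m/s, 1 eV = 1.602176634·10^-19 J.
Convert to SI: λ = 5020 Å = 5.02·10^-7 m.
Apply p = h/λ: p = 1.320·10^-27 kg·m/s.
Converting to eV/c: p = 2.470 eV/c ≈ 2.47 eV/c.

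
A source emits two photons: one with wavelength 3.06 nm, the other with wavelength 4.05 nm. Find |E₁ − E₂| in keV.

Using E = hc/λ: E₁ = 6.492 × 10^-17 J, E₂ = 4.905 × 10^-17 J.
|ΔE| = |6.492 × 10^-17 − 4.905 × 10^-17| = 1.59 × 10^-17 J = 0.0990 keV.

0.0990 keV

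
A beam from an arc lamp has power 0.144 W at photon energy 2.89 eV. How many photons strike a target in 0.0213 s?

Total energy: E_total = P·t = 0.144 × 0.0213 = 0.003067 J.
Per-photon energy: E = 4.630e-19 J.
N = E_total / E_photon = 6.62e15.

6.62e15 photons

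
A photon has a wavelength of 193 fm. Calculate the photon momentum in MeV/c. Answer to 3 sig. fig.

6.42 MeV/c

Convert to SI: λ = 193 fm = 1.93e-13 m.
The photon relation is p = h/λ, giving p = 3.433e-21 kg·m/s.
Converting to MeV/c: p = 6.424 MeV/c ≈ 6.42 MeV/c.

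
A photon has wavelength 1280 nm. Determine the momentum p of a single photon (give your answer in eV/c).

First convert: λ = 1280 nm = 1.28e-6 m.
For a photon p = h/λ, so p = 5.177e-28 kg·m/s.
Converting to eV/c: p = 0.9686 eV/c ≈ 0.969 eV/c.

0.969 eV/c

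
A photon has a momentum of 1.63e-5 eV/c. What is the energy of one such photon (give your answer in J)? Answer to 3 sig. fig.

(c = 2.99792458e8 m/s, 1 eV = 1.602176634e-19 J.)
Convert to SI: p = 1.63e-5 eV/c = 8.7112e-33 kg·m/s.
The photon relation is E = pc, giving E = 2.612e-24 J.
So E ≈ 2.61e-24 J.

2.61e-24 J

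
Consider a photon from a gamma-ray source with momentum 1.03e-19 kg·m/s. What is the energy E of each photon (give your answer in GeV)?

For a photon E = pc, so E = 3.088e-11 J.
Converting to GeV: E = 0.1927 GeV ≈ 0.193 GeV.

0.193 GeV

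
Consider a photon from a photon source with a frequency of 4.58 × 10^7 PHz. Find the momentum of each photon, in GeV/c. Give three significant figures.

Convert to SI: f = 4.58 × 10^7 PHz = 4.58 × 10^22 Hz.
For a photon p = hf/c, so p = 1.012 × 10^-19 kg·m/s.
Converting to GeV/c: p = 0.1894 GeV/c ≈ 0.189 GeV/c.

0.189 GeV/c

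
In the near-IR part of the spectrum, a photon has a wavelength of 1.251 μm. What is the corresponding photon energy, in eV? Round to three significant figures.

Take h = 6.62607015·10^-34 J·s, c = 2.99792458·10^8 m/s, 1 eV = 1.602176634·10^-19 J.
Convert to SI: λ = 1.251 μm = 1.251·10^-6 m.
For a photon E = hc/λ, so E = 1.588·10^-19 J.
Converting to eV: E = 0.9911 eV ≈ 0.991 eV.

0.991 eV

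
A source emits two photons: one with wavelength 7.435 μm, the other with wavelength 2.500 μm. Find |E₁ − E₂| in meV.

Using E = hc/λ: E₁ = 2.6717 × 10^-20 J, E₂ = 7.9458 × 10^-20 J.
|ΔE| = |2.6717 × 10^-20 − 7.9458 × 10^-20| = 5.27 × 10^-20 J = 329 meV.

329 meV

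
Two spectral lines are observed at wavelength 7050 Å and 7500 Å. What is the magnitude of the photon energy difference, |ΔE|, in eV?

0.106 eV

Using E = hc/λ: E₁ = 2.818 × 10^-19 J, E₂ = 2.649 × 10^-19 J.
|ΔE| = |2.818 × 10^-19 − 2.649 × 10^-19| = 1.69 × 10^-20 J = 0.106 eV.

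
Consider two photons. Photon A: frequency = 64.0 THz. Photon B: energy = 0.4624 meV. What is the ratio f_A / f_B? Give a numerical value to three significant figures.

572

f_A = 6.400e13 Hz (from frequency = 64.0 THz, via f given directly).
f_B = 1.118e11 Hz (from energy = 0.4624 meV, via f = E/h).
Ratio = 6.400e13 / 1.118e11 = 572.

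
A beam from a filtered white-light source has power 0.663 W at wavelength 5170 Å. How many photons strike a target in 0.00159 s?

2.74e15 photons

Total energy: E_total = P·t = 0.663 × 0.00159 = 0.001054 J.
Per-photon energy: E = 3.842e-19 J.
N = E_total / E_photon = 2.74e15.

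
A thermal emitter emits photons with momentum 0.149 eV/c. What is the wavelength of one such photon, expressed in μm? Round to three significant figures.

8.32 μm

(h = 6.62607015 × 10^-34 J·s, c = 2.99792458 × 10^8 m/s, 1 eV = 1.602176634 × 10^-19 J.)
In SI units: p = 0.149 eV/c = 7.9630 × 10^-29 kg·m/s.
For a photon λ = h/p, so λ = 8.321 × 10^-6 m.
Converting to μm: λ = 8.321 μm ≈ 8.32 μm.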